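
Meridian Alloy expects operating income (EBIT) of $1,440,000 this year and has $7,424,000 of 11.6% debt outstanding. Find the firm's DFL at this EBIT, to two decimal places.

Interest = $861,184.00.
DFL = EBIT ÷ (EBIT − I) = $1,440,000 ÷ ($1,440,000 − $861,184.00) = $1,440,000 ÷ $578,816.00 = 2.4878.

2.49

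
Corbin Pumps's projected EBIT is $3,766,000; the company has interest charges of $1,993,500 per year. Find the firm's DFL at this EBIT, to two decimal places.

Annual interest charges come to $1,993,500.00.
Degree of financial leverage = EBIT / (EBIT − interest) = $3,766,000 / $1,772,500.00 = 2.1247.

2.12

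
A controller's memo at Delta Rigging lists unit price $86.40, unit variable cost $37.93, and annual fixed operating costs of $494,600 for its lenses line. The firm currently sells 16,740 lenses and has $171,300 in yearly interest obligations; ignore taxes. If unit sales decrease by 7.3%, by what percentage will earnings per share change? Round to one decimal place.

-40.7%

Contribution at this volume is 16,740 × $48.47 = $811,387.80.
EBIT = $811,387.80 − $494,600 = $316,787.80.
Interest = $171,300.00, so EBIT − I = $145,487.80.
Degree of combined leverage = contribution ÷ (EBIT − I) = $811,387.80 ÷ $145,487.80 = 5.5770.
EPS therefore changes by 5.5770 × (-7.3%) = -40.7%.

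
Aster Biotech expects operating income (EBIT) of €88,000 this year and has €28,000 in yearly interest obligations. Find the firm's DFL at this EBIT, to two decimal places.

1.47

Annual interest charges come to €28,000.00.
DFL = EBIT ÷ (EBIT − I) = €88,000 ÷ (€88,000 − €28,000.00) = €88,000 ÷ €60,000.00 = 1.4667.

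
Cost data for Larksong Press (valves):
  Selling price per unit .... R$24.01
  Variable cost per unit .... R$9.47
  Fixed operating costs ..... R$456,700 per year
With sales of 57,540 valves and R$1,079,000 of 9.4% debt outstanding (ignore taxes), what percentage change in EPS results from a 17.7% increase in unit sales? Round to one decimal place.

Total contribution margin = 57,540 × R$14.54 = R$836,631.60.
Operating income = contribution − fixed costs = R$836,631.60 − R$456,700 = R$379,931.60.
After interest of R$101,426.00, pre-tax earnings = R$278,505.60.
DCL = total CM / (EBIT − I) = R$836,631.60 / R$278,505.60 = 3.0040.
%ΔEPS = DCL × %ΔSales = 3.0040 × +17.7% = +53.2%.

+53.2%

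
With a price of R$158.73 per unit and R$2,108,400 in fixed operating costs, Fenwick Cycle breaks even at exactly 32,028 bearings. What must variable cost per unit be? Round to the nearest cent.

At break-even, FC = Q × (P − VC), so P − VC = R$2,108,400 ÷ 32,028 = R$65.8299.
Hence VC = price − CM = R$158.73 − R$65.8299 = R$92.90.

R$92.90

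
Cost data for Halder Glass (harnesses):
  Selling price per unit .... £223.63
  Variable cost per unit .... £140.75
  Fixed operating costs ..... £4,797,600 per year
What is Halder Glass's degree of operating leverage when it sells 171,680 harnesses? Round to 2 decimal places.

Total contribution margin = 171,680 × £82.88 = £14,228,838.40.
Subtracting fixed costs: EBIT = £14,228,838.40 − £4,797,600 = £9,431,238.40.
DOL = contribution ÷ EBIT = £14,228,838.40 ÷ £9,431,238.40 = 1.5087.

1.51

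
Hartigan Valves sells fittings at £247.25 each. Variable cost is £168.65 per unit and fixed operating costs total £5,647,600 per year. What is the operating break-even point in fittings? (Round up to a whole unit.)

71,853 fittings

Contribution margin per unit = £247.25 − £168.65 = £78.60.
Units to break even: £5,647,600 ÷ £78.60 = 71,852.42, rounded up to 71,853.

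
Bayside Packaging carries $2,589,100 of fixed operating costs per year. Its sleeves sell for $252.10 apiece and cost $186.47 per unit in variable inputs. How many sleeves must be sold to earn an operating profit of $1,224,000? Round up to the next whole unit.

58,100 sleeves

Unit CM = price − variable cost = $252.10 − $186.47 = $65.63.
Units = (FC + target) / CM = ($2,589,100 + $1,224,000) / $65.63 = 58,099.95, so 58,100 sleeves.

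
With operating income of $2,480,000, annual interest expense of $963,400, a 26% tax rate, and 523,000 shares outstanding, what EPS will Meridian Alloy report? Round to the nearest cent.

Pre-tax income = $2,480,000 − $963,400.00 = $1,516,600.00.
After tax at 26%: net income = $1,516,600.00 × 0.74 = $1,122,284.00.
Per share: $1,122,284.00 / 523,000 shares = $2.15.

$2.15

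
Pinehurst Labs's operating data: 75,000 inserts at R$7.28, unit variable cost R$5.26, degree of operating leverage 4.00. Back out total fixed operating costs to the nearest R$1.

Contribution at this volume is 75,000 × R$2.02 = R$151,500.00.
Since DOL = CM ÷ EBIT, EBIT = R$151,500.00 ÷ 4.00 = R$37,875.00.
And FC = contribution − EBIT = R$151,500.00 − R$37,875.00 = R$113,625.

R$113,625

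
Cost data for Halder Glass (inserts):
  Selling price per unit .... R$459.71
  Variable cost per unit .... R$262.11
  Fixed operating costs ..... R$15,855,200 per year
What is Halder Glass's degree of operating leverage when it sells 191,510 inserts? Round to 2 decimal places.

At 191,510 units, contribution = 191,510 × R$197.60 = R$37,842,376.00.
Operating income = contribution − fixed costs = R$37,842,376.00 − R$15,855,200 = R$21,987,176.00.
So DOL = total CM / EBIT = R$37,842,376.00 / R$21,987,176.00 = 1.7211.

1.72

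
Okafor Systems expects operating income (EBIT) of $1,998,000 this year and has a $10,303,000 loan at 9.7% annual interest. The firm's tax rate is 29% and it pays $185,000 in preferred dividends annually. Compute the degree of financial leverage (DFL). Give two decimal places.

2.71

Interest = $999,391.00.
Pre-tax preferred-dividend burden = $185,000 ÷ (1 − 0.29) = $260,563.38.
DFL = EBIT ÷ [EBIT − I − D_p/(1−t)] = $1,998,000 ÷ [$1,998,000 − $999,391.00 − $260,563.38] = $1,998,000 ÷ $738,045.62 = 2.7071.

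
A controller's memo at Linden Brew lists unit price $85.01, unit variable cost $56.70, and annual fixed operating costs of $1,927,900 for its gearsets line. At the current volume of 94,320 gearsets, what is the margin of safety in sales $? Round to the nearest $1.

Unit CM = price − variable cost = $85.01 − $56.70 = $28.31. Break-even units = $1,927,900 ÷ $28.31 = 68,099.61; break-even revenue = 68,099.61 × $85.01 = $5,789,147.97.
Actual sales revenue = 94,320 × $85.01 = $8,018,143.20.
Margin of safety = $8,018,143.20 − $5,789,147.97 = $2,228,995.

$2,228,995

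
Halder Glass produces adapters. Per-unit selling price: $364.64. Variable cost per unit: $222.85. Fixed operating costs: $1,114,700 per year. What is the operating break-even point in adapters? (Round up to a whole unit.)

Contribution margin per unit = $364.64 − $222.85 = $141.79.
Units to break even: $1,114,700 ÷ $141.79 = 7,861.63, rounded up to 7,862.

7,862 adapters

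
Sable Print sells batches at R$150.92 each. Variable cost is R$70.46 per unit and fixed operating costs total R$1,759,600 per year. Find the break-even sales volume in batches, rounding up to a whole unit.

Each unit contributes R$150.92 − R$70.46 = R$80.46.
Units to break even: R$1,759,600 ÷ R$80.46 = 21,869.25, rounded up to 21,870.

21,870 batches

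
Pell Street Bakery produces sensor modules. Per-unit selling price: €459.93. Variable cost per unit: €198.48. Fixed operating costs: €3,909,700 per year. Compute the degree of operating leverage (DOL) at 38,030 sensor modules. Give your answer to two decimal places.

1.65

At 38,030 units, contribution = 38,030 × €261.45 = €9,942,943.50.
Subtracting fixed costs: EBIT = €9,942,943.50 − €3,909,700 = €6,033,243.50.
So DOL = total CM / EBIT = €9,942,943.50 / €6,033,243.50 = 1.6480.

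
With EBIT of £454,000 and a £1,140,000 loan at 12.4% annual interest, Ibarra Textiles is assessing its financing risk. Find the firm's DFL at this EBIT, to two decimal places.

1.45

Interest = £141,360.00.
DFL = EBIT ÷ (EBIT − I) = £454,000 ÷ (£454,000 − £141,360.00) = £454,000 ÷ £312,640.00 = 1.4521.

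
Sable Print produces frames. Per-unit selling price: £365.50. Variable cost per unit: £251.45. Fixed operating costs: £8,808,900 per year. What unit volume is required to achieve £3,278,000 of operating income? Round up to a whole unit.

105,979 frames

Contribution margin per unit = £365.50 − £251.45 = £114.05.
Required volume = (fixed costs + target profit) ÷ CM = (£8,808,900 + £3,278,000) ÷ £114.05 = 105,978.96, so 105,979 frames.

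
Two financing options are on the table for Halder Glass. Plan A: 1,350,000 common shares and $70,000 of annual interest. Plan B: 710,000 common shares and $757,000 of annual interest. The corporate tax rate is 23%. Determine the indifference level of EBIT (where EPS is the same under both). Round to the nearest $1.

Set EPS_A = EPS_B: (EBIT − $70,000)(1 − 0.23) ÷ 1,350,000 = (EBIT − $757,000)(1 − 0.23) ÷ 710,000.
The (1 − t) factor cancels: (EBIT − 70,000) × 710,000 = (EBIT − 757,000) × 1,350,000.
EBIT × (1,350,000 − 710,000) = 757,000 × 1,350,000 − 70,000 × 710,000 = 972,250,000,000, so EBIT = 972,250,000,000 ÷ 640,000 = 1,519,140.62.

$1,519,141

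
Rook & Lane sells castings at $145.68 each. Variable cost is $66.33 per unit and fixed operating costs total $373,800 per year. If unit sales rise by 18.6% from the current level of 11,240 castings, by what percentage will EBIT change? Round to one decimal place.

+32.0%

Contribution at this volume is 11,240 × $79.35 = $891,894.00.
Subtracting fixed costs: EBIT = $891,894.00 − $373,800 = $518,094.00.
Degree of operating leverage = $891,894.00 / $518,094.00 = 1.7215.
Operating income changes by 1.7215 × +18.6% = +32.0%.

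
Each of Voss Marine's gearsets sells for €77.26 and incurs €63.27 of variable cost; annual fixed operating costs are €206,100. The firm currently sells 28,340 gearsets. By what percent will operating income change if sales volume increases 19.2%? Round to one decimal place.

At 28,340 units, contribution = 28,340 × €13.99 = €396,476.60.
Operating income = contribution − fixed costs = €396,476.60 − €206,100 = €190,376.60.
Degree of operating leverage = €396,476.60 / €190,376.60 = 2.0826.
So EBIT moves 2.0826 × (+19.2%) = +40.0%.

+40.0%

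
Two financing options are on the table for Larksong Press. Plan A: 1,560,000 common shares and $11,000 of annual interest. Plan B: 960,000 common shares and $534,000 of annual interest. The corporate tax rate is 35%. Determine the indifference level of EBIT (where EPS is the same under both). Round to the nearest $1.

Set EPS_A = EPS_B: (EBIT − $11,000)(1 − 0.35) ÷ 1,560,000 = (EBIT − $534,000)(1 − 0.35) ÷ 960,000.
The (1 − t) factor cancels: (EBIT − 11,000) × 960,000 = (EBIT − 534,000) × 1,560,000.
EBIT × (1,560,000 − 960,000) = 534,000 × 1,560,000 − 11,000 × 960,000 = 822,480,000,000, so EBIT = 822,480,000,000 ÷ 600,000 = 1,370,800.00.

$1,370,800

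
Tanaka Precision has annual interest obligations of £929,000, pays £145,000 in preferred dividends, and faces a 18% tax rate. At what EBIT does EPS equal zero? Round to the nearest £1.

£1,105,829

Preferred dividends are paid after tax, so their pre-tax equivalent is £145,000 ÷ (1 − 0.18) = £176,829.27.
EPS = 0 when EBIT covers interest plus the pre-tax preferred burden: £929,000 + £176,829.27 = £1,105,829.27.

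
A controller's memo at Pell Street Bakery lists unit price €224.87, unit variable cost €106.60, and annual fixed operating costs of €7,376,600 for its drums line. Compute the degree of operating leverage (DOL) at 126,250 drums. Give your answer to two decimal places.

Contribution at this volume is 126,250 × €118.27 = €14,931,587.50.
Operating income = contribution − fixed costs = €14,931,587.50 − €7,376,600 = €7,554,987.50.
DOL = contribution ÷ EBIT = €14,931,587.50 ÷ €7,554,987.50 = 1.9764.

1.98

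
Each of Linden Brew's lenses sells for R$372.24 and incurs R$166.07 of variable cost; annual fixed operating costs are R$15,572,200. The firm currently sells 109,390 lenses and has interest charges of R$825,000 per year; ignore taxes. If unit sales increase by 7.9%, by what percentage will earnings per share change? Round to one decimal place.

Total contribution margin = 109,390 × R$206.17 = R$22,552,936.30.
Operating income = contribution − fixed costs = R$22,552,936.30 − R$15,572,200 = R$6,980,736.30.
After interest of R$825,000.00, pre-tax earnings = R$6,155,736.30.
DCL = total CM / (EBIT − I) = R$22,552,936.30 / R$6,155,736.30 = 3.6637.
%ΔEPS = DCL × %ΔSales = 3.6637 × +7.9% = +28.9%.

+28.9%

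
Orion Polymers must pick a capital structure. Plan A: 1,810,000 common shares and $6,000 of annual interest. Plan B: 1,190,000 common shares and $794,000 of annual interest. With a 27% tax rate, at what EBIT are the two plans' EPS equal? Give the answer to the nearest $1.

$2,306,452

At indifference, (EBIT − 6,000)(1 − t)/1,810,000 = (EBIT − 794,000)(1 − t)/1,190,000.
The (1 − t) factor cancels: (EBIT − 6,000) × 1,190,000 = (EBIT − 794,000) × 1,810,000.
EBIT × (1,810,000 − 1,190,000) = 794,000 × 1,810,000 − 6,000 × 1,190,000 = 1,430,000,000,000, so EBIT = 1,430,000,000,000 ÷ 620,000 = 2,306,451.61.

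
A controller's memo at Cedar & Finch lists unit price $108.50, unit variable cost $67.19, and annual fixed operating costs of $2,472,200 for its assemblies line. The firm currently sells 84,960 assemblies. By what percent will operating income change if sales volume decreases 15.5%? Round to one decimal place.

Total contribution margin = 84,960 × $41.31 = $3,509,697.60.
Operating income = contribution − fixed costs = $3,509,697.60 − $2,472,200 = $1,037,497.60.
DOL = contribution ÷ EBIT = $3,509,697.60 ÷ $1,037,497.60 = 3.3828.
So EBIT moves 3.3828 × (-15.5%) = -52.4%.

-52.4%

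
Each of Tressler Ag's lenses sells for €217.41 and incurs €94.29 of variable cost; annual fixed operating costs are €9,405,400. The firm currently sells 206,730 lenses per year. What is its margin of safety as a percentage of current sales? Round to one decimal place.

Contribution margin per unit = €217.41 − €94.29 = €123.12. Break-even units = €9,405,400 ÷ €123.12 = 76,392.14; break-even revenue = 76,392.14 × €217.41 = €16,608,414.67.
Actual sales revenue = 206,730 × €217.41 = €44,945,169.30.
Margin of safety = (€44,945,169.30 − €16,608,414.67) ÷ €44,945,169.30 = 63.0%.

63.0%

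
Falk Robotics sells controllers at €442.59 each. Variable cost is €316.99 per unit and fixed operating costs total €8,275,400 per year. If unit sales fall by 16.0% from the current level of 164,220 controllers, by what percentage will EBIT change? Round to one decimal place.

-26.7%

At 164,220 units, contribution = 164,220 × €125.60 = €20,626,032.00.
Subtracting fixed costs: EBIT = €20,626,032.00 − €8,275,400 = €12,350,632.00.
So DOL = total CM / EBIT = €20,626,032.00 / €12,350,632.00 = 1.6700.
%ΔEBIT = DOL × %ΔSales = 1.6700 × -16.0% = -26.7%.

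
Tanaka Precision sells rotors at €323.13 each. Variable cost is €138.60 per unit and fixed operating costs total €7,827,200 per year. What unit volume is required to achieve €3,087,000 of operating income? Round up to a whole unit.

59,146 rotors

Each unit contributes €323.13 − €138.60 = €184.53.
Units = (FC + target) / CM = (€7,827,200 + €3,087,000) / €184.53 = 59,145.94, so 59,146 rotors.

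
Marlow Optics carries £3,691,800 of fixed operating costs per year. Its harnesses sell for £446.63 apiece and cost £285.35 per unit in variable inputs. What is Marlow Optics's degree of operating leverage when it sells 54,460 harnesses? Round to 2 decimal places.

Total contribution margin = 54,460 × £161.28 = £8,783,308.80.
Operating income = contribution − fixed costs = £8,783,308.80 − £3,691,800 = £5,091,508.80.
So DOL = total CM / EBIT = £8,783,308.80 / £5,091,508.80 = 1.7251.

1.73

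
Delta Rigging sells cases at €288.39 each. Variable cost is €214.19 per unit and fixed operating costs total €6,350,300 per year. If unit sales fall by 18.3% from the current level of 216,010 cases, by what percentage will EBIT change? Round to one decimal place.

-30.3%

Total contribution margin = 216,010 × €74.20 = €16,027,942.00.
Subtracting fixed costs: EBIT = €16,027,942.00 − €6,350,300 = €9,677,642.00.
DOL = contribution ÷ EBIT = €16,027,942.00 ÷ €9,677,642.00 = 1.6562.
So EBIT moves 1.6562 × (-18.3%) = -30.3%.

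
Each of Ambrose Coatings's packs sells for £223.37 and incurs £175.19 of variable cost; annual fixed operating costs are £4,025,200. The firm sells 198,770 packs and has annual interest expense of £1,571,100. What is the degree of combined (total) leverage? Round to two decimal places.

At 198,770 units, contribution = 198,770 × £48.18 = £9,576,738.60.
Operating income = contribution − fixed costs = £9,576,738.60 − £4,025,200 = £5,551,538.60. Interest = £1,571,100.00, so EBIT − I = £3,980,438.60.
Degree of total leverage = total CM / (EBIT − interest) = £9,576,738.60 / £3,980,438.60 = 2.4060.

2.41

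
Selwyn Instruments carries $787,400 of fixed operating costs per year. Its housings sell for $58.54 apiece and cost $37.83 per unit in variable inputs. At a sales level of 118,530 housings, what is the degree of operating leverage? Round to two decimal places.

1.47

Total contribution margin = 118,530 × $20.71 = $2,454,756.30.
Operating income = contribution − fixed costs = $2,454,756.30 − $787,400 = $1,667,356.30.
Degree of operating leverage = $2,454,756.30 / $1,667,356.30 = 1.4722.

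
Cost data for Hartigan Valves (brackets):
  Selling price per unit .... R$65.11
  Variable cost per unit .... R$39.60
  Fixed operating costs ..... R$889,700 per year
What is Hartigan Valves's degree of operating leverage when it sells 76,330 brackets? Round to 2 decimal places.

1.84

Contribution at this volume is 76,330 × R$25.51 = R$1,947,178.30.
EBIT = R$1,947,178.30 − R$889,700 = R$1,057,478.30.
So DOL = total CM / EBIT = R$1,947,178.30 / R$1,057,478.30 = 1.8413.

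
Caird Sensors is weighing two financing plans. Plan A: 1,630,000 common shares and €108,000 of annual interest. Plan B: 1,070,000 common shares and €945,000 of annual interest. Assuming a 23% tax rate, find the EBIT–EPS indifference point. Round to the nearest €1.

Set EPS_A = EPS_B: (EBIT − €108,000)(1 − 0.23) ÷ 1,630,000 = (EBIT − €945,000)(1 − 0.23) ÷ 1,070,000.
The (1 − t) factor cancels: (EBIT − 108,000) × 1,070,000 = (EBIT − 945,000) × 1,630,000.
Solving, EBIT = (945,000·1,630,000 − 108,000·1,070,000) / (1,630,000 − 1,070,000) = 1,424,790,000,000 / 560,000 = 2,544,267.86.

€2,544,268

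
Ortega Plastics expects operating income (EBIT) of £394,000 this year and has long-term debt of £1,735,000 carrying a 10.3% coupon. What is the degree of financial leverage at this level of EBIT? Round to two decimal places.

1.83

Interest = £178,705.00.
DFL = EBIT ÷ (EBIT − I) = £394,000 ÷ (£394,000 − £178,705.00) = £394,000 ÷ £215,295.00 = 1.8300.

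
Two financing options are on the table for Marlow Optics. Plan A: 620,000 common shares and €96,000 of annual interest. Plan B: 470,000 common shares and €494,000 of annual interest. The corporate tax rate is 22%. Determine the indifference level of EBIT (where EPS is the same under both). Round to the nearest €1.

At indifference, (EBIT − 96,000)(1 − t)/620,000 = (EBIT − 494,000)(1 − t)/470,000.
Cancelling (1 − t) and cross-multiplying: 470,000·(EBIT − 96,000) = 620,000·(EBIT − 494,000).
EBIT × (620,000 − 470,000) = 494,000 × 620,000 − 96,000 × 470,000 = 261,160,000,000, so EBIT = 261,160,000,000 ÷ 150,000 = 1,741,066.67.

€1,741,067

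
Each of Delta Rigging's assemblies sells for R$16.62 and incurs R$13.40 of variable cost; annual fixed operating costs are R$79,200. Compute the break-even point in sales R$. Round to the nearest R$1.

CM per unit = R$16.62 − R$13.40 = R$3.22; CM ratio = R$3.22 / R$16.62 = 0.1937.
Break-even sales = FC ÷ CM ratio = R$79,200 × R$16.62 / R$3.22 = R$408,790.

R$408,790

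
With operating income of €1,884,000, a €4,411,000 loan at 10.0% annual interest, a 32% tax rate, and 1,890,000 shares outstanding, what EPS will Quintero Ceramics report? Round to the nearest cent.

€0.52

Pre-tax income = €1,884,000 − €441,100.00 = €1,442,900.00.
After tax at 32%: net income = €1,442,900.00 × 0.68 = €981,172.00.
Per share: €981,172.00 / 1,890,000 shares = €0.52.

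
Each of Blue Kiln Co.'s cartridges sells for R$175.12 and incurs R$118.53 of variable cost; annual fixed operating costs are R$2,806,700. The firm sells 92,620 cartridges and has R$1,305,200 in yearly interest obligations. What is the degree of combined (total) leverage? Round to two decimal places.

4.64

Contribution at this volume is 92,620 × R$56.59 = R$5,241,365.80.
EBIT = R$5,241,365.80 − R$2,806,700 = R$2,434,665.80. Interest = R$1,305,200.00.
DOL = R$5,241,365.80 ÷ R$2,434,665.80 = 2.1528; DFL = R$2,434,665.80 ÷ R$1,129,465.80 = 2.1556.
DCL = DOL × DFL = 2.1528 × 2.1556 = 4.6406.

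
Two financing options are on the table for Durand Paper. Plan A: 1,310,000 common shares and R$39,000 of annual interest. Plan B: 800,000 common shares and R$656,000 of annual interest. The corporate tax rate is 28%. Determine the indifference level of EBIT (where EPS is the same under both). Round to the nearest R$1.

At indifference, (EBIT − 39,000)(1 − t)/1,310,000 = (EBIT − 656,000)(1 − t)/800,000.
Cancelling (1 − t) and cross-multiplying: 800,000·(EBIT − 39,000) = 1,310,000·(EBIT − 656,000).
Solving, EBIT = (656,000·1,310,000 − 39,000·800,000) / (1,310,000 − 800,000) = 828,160,000,000 / 510,000 = 1,623,843.14.

R$1,623,843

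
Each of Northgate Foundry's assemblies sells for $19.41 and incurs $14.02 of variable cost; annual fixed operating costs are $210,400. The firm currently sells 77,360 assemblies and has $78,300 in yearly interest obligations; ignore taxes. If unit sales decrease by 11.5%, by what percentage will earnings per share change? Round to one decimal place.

Contribution at this volume is 77,360 × $5.39 = $416,970.40.
Subtracting fixed costs: EBIT = $416,970.40 − $210,400 = $206,570.40.
After interest of $78,300.00, pre-tax earnings = $128,270.40.
Degree of combined leverage = contribution ÷ (EBIT − I) = $416,970.40 ÷ $128,270.40 = 3.2507.
EPS therefore changes by 3.2507 × (-11.5%) = -37.4%.

-37.4%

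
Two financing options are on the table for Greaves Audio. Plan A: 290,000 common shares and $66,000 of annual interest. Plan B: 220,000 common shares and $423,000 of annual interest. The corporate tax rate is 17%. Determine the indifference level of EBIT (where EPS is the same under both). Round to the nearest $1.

Set EPS_A = EPS_B: (EBIT − $66,000)(1 − 0.17) ÷ 290,000 = (EBIT − $423,000)(1 − 0.17) ÷ 220,000.
The (1 − t) factor cancels: (EBIT − 66,000) × 220,000 = (EBIT − 423,000) × 290,000.
EBIT × (290,000 − 220,000) = 423,000 × 290,000 − 66,000 × 220,000 = 108,150,000,000, so EBIT = 108,150,000,000 ÷ 70,000 = 1,545,000.00.

$1,545,000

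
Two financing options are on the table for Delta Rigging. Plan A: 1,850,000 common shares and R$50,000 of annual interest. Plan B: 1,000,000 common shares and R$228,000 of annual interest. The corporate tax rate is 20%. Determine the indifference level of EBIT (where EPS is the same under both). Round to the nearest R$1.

At indifference, (EBIT − 50,000)(1 − t)/1,850,000 = (EBIT − 228,000)(1 − t)/1,000,000.
Cancelling (1 − t) and cross-multiplying: 1,000,000·(EBIT − 50,000) = 1,850,000·(EBIT − 228,000).
EBIT × (1,850,000 − 1,000,000) = 228,000 × 1,850,000 − 50,000 × 1,000,000 = 371,800,000,000, so EBIT = 371,800,000,000 ÷ 850,000 = 437,411.76.

R$437,412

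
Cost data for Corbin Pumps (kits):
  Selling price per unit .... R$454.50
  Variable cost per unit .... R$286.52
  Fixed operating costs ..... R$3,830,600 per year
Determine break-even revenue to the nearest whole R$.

CM per unit = R$454.50 − R$286.52 = R$167.98; CM ratio = R$167.98 / R$454.50 = 0.3696.
Break-even revenue = fixed costs × price ÷ CM = R$3,830,600 × R$454.50 ÷ R$167.98 = R$10,364,375.

R$10,364,375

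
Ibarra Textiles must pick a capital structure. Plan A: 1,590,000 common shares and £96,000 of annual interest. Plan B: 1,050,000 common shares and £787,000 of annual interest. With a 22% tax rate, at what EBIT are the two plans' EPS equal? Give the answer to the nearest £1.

£2,130,611

Set EPS_A = EPS_B: (EBIT − £96,000)(1 − 0.22) ÷ 1,590,000 = (EBIT − £787,000)(1 − 0.22) ÷ 1,050,000.
Cancelling (1 − t) and cross-multiplying: 1,050,000·(EBIT − 96,000) = 1,590,000·(EBIT − 787,000).
EBIT × (1,590,000 − 1,050,000) = 787,000 × 1,590,000 − 96,000 × 1,050,000 = 1,150,530,000,000, so EBIT = 1,150,530,000,000 ÷ 540,000 = 2,130,611.11.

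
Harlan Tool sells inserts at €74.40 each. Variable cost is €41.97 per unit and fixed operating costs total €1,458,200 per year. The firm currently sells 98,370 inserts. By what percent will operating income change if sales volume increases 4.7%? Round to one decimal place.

At 98,370 units, contribution = 98,370 × €32.43 = €3,190,139.10.
Subtracting fixed costs: EBIT = €3,190,139.10 − €1,458,200 = €1,731,939.10.
DOL = contribution ÷ EBIT = €3,190,139.10 ÷ €1,731,939.10 = 1.8419.
So EBIT moves 1.8419 × (+4.7%) = +8.7%.

+8.7%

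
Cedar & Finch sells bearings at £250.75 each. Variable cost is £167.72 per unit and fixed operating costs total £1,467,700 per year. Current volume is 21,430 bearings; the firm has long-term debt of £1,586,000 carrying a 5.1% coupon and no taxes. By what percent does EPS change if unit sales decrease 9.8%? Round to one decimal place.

-75.6%

Contribution at this volume is 21,430 × £83.03 = £1,779,332.90.
EBIT = £1,779,332.90 − £1,467,700 = £311,632.90.
Interest = £80,886.00, so EBIT − I = £230,746.90.
DCL = total CM / (EBIT − I) = £1,779,332.90 / £230,746.90 = 7.7112.
%ΔEPS = DCL × %ΔSales = 7.7112 × -9.8% = -75.6%.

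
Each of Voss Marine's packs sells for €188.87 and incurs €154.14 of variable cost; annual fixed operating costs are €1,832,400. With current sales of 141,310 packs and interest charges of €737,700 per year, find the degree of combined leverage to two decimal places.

2.10

Contribution at this volume is 141,310 × €34.73 = €4,907,696.30.
Subtracting fixed costs: EBIT = €4,907,696.30 − €1,832,400 = €3,075,296.30. Interest = €737,700.00, so EBIT − I = €2,337,596.30.
DCL = contribution ÷ (EBIT − I) = €4,907,696.30 ÷ €2,337,596.30 = 2.0995.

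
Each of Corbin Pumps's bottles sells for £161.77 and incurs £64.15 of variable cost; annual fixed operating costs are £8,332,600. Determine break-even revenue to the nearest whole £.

Contribution margin per unit = £161.77 − £64.15 = £97.62, a CM ratio of £97.62 ÷ £161.77 = 0.6034.
Break-even sales = FC ÷ CM ratio = £8,332,600 × £161.77 / £97.62 = £13,808,284.

£13,808,284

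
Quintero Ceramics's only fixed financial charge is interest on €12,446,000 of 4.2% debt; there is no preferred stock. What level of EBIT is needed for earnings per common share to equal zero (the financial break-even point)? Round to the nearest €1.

€522,732

Annual interest = 4.2% × €12,446,000 = €522,732.00.
With no preferred dividends, EPS = 0 when EBIT exactly covers interest, so the financial break-even EBIT is €522,732.00.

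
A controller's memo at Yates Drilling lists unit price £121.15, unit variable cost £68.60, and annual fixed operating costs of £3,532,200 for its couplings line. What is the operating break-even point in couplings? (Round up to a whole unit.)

67,216 couplings

Each unit contributes £121.15 − £68.60 = £52.55.
Units to break even: £3,532,200 ÷ £52.55 = 67,215.98, rounded up to 67,216.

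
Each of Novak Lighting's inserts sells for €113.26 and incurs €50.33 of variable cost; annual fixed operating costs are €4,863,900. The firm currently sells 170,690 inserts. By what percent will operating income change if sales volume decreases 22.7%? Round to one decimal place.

-41.5%

Total contribution margin = 170,690 × €62.93 = €10,741,521.70.
Operating income = contribution − fixed costs = €10,741,521.70 − €4,863,900 = €5,877,621.70.
Degree of operating leverage = €10,741,521.70 / €5,877,621.70 = 1.8275.
Operating income changes by 1.8275 × -22.7% = -41.5%.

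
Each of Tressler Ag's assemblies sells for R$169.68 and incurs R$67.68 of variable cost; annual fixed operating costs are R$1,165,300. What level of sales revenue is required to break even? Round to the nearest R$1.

R$1,938,511

CM per unit = R$169.68 − R$67.68 = R$102.00; CM ratio = R$102.00 / R$169.68 = 0.6011.
Break-even revenue = fixed costs × price ÷ CM = R$1,165,300 × R$169.68 ÷ R$102.00 = R$1,938,511.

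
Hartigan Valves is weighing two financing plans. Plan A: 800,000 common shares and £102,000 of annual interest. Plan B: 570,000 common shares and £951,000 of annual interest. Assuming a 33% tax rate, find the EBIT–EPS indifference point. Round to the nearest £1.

£3,055,043

Set EPS_A = EPS_B: (EBIT − £102,000)(1 − 0.33) ÷ 800,000 = (EBIT − £951,000)(1 − 0.33) ÷ 570,000.
Cancelling (1 − t) and cross-multiplying: 570,000·(EBIT − 102,000) = 800,000·(EBIT − 951,000).
EBIT × (800,000 − 570,000) = 951,000 × 800,000 − 102,000 × 570,000 = 702,660,000,000, so EBIT = 702,660,000,000 ÷ 230,000 = 3,055,043.48.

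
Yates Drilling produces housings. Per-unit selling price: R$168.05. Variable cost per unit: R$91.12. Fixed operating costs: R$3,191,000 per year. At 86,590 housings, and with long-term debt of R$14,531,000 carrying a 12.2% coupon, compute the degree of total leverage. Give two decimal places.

At 86,590 units, contribution = 86,590 × R$76.93 = R$6,661,368.70.
Operating income = contribution − fixed costs = R$6,661,368.70 − R$3,191,000 = R$3,470,368.70. Interest = R$1,772,782.00, so EBIT − I = R$1,697,586.70.
Degree of total leverage = total CM / (EBIT − interest) = R$6,661,368.70 / R$1,697,586.70 = 3.9240.

3.92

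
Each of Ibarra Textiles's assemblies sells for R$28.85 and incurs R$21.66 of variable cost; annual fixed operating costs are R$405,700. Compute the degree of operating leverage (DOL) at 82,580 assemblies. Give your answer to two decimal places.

Contribution at this volume is 82,580 × R$7.19 = R$593,750.20.
Operating income = contribution − fixed costs = R$593,750.20 − R$405,700 = R$188,050.20.
So DOL = total CM / EBIT = R$593,750.20 / R$188,050.20 = 3.1574.

3.16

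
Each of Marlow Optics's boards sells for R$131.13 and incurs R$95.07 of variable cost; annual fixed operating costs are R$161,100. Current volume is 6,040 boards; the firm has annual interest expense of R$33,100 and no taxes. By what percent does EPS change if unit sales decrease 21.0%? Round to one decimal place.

At 6,040 units, contribution = 6,040 × R$36.06 = R$217,802.40.
EBIT = R$217,802.40 − R$161,100 = R$56,702.40.
Interest = R$33,100.00, so EBIT − I = R$23,602.40.
Degree of combined leverage = contribution ÷ (EBIT − I) = R$217,802.40 ÷ R$23,602.40 = 9.2280.
%ΔEPS = DCL × %ΔSales = 9.2280 × -21.0% = -193.8%.

-193.8%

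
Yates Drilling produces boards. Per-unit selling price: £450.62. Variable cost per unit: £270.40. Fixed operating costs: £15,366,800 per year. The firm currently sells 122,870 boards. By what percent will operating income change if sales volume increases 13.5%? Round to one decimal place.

Total contribution margin = 122,870 × £180.22 = £22,143,631.40.
Operating income = contribution − fixed costs = £22,143,631.40 − £15,366,800 = £6,776,831.40.
DOL = contribution ÷ EBIT = £22,143,631.40 ÷ £6,776,831.40 = 3.2675.
Operating income changes by 3.2675 × +13.5% = +44.1%.

+44.1%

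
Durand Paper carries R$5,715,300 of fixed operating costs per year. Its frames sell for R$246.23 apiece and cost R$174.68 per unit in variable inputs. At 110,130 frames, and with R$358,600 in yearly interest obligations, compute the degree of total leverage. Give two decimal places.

4.36

At 110,130 units, contribution = 110,130 × R$71.55 = R$7,879,801.50.
EBIT = R$7,879,801.50 − R$5,715,300 = R$2,164,501.50. Interest = R$358,600.00.
DOL = R$7,879,801.50 ÷ R$2,164,501.50 = 3.6405; DFL = R$2,164,501.50 ÷ R$1,805,901.50 = 1.1986.
Combined leverage = 3.6405 × 1.1986 = 4.3635.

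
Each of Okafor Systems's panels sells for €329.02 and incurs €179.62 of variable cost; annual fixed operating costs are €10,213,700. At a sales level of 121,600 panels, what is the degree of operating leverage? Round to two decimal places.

At 121,600 units, contribution = 121,600 × €149.40 = €18,167,040.00.
EBIT = €18,167,040.00 − €10,213,700 = €7,953,340.00.
DOL = contribution ÷ EBIT = €18,167,040.00 ÷ €7,953,340.00 = 2.2842.

2.28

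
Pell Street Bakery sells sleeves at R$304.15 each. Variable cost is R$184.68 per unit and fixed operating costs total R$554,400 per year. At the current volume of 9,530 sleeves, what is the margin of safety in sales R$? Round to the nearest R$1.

Unit CM = price − variable cost = R$304.15 − R$184.68 = R$119.47. Break-even units = R$554,400 ÷ R$119.47 = 4,640.50; break-even revenue = 4,640.50 × R$304.15 = R$1,411,406.71.
Current sales = 9,530 × R$304.15 = R$2,898,549.50.
Margin of safety = R$2,898,549.50 − R$1,411,406.71 = R$1,487,143.

R$1,487,143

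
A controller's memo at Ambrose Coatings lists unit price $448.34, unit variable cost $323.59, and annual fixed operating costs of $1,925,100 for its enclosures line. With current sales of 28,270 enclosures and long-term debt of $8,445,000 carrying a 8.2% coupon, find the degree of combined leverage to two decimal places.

Total contribution margin = 28,270 × $124.75 = $3,526,682.50.
Operating income = contribution − fixed costs = $3,526,682.50 − $1,925,100 = $1,601,582.50. Interest = $692,490.00, so EBIT − I = $909,092.50.
DCL = contribution ÷ (EBIT − I) = $3,526,682.50 ÷ $909,092.50 = 3.8793.

3.88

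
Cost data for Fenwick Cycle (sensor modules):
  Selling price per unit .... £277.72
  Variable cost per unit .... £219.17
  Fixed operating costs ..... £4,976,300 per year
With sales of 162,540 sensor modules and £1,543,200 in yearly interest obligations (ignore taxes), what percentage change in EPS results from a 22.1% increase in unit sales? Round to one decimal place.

At 162,540 units, contribution = 162,540 × £58.55 = £9,516,717.00.
EBIT = £9,516,717.00 − £4,976,300 = £4,540,417.00.
After interest of £1,543,200.00, pre-tax earnings = £2,997,217.00.
DCL = total CM / (EBIT − I) = £9,516,717.00 / £2,997,217.00 = 3.1752.
EPS therefore changes by 3.1752 × (+22.1%) = +70.2%.

+70.2%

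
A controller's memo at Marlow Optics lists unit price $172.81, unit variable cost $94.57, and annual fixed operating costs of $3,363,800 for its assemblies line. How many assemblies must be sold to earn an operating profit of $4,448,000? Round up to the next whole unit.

Each unit contributes $172.81 − $94.57 = $78.24.
Units = (FC + target) / CM = ($3,363,800 + $4,448,000) / $78.24 = 99,844.07, so 99,845 assemblies.

99,845 assemblies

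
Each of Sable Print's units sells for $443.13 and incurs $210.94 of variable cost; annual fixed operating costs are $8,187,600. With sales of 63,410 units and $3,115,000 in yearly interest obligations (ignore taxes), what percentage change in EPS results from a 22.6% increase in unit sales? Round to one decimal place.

+97.3%

Total contribution margin = 63,410 × $232.19 = $14,723,167.90.
Subtracting fixed costs: EBIT = $14,723,167.90 − $8,187,600 = $6,535,567.90.
Interest = $3,115,000.00, so EBIT − I = $3,420,567.90.
Degree of combined leverage = contribution ÷ (EBIT − I) = $14,723,167.90 ÷ $3,420,567.90 = 4.3043.
%ΔEPS = DCL × %ΔSales = 4.3043 × +22.6% = +97.3%.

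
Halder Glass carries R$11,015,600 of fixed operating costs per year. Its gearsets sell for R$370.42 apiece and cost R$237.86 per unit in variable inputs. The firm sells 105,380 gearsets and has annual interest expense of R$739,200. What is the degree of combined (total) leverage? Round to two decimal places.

6.31

Total contribution margin = 105,380 × R$132.56 = R$13,969,172.80.
Subtracting fixed costs: EBIT = R$13,969,172.80 − R$11,015,600 = R$2,953,572.80. Interest = R$739,200.00.
DOL = R$13,969,172.80 ÷ R$2,953,572.80 = 4.7296; DFL = R$2,953,572.80 ÷ R$2,214,372.80 = 1.3338.
Combined leverage = 4.7296 × 1.3338 = 6.3083.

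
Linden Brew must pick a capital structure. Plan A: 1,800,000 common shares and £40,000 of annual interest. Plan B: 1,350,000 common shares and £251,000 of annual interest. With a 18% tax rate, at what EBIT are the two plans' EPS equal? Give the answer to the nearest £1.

At indifference, (EBIT − 40,000)(1 − t)/1,800,000 = (EBIT − 251,000)(1 − t)/1,350,000.
Cancelling (1 − t) and cross-multiplying: 1,350,000·(EBIT − 40,000) = 1,800,000·(EBIT − 251,000).
EBIT × (1,800,000 − 1,350,000) = 251,000 × 1,800,000 − 40,000 × 1,350,000 = 397,800,000,000, so EBIT = 397,800,000,000 ÷ 450,000 = 884,000.00.

£884,000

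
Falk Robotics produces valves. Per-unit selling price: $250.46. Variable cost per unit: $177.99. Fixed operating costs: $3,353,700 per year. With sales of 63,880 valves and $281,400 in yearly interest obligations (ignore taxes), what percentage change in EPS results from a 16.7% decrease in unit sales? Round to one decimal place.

-77.8%

Total contribution margin = 63,880 × $72.47 = $4,629,383.60.
Subtracting fixed costs: EBIT = $4,629,383.60 − $3,353,700 = $1,275,683.60.
After interest of $281,400.00, pre-tax earnings = $994,283.60.
DCL = total CM / (EBIT − I) = $4,629,383.60 / $994,283.60 = 4.6560.
%ΔEPS = DCL × %ΔSales = 4.6560 × -16.7% = -77.8%.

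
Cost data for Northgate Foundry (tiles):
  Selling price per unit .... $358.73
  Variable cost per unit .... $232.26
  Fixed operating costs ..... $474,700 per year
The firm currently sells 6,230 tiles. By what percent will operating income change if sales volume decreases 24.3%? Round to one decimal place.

At 6,230 units, contribution = 6,230 × $126.47 = $787,908.10.
Operating income = contribution − fixed costs = $787,908.10 − $474,700 = $313,208.10.
So DOL = total CM / EBIT = $787,908.10 / $313,208.10 = 2.5156.
So EBIT moves 2.5156 × (-24.3%) = -61.1%.

-61.1%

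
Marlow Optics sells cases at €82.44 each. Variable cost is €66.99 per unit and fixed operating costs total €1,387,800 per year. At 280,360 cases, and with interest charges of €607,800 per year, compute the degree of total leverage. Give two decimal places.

Contribution at this volume is 280,360 × €15.45 = €4,331,562.00.
EBIT = €4,331,562.00 − €1,387,800 = €2,943,762.00. Interest = €607,800.00, so EBIT − I = €2,335,962.00.
Degree of total leverage = total CM / (EBIT − interest) = €4,331,562.00 / €2,335,962.00 = 1.8543.

1.85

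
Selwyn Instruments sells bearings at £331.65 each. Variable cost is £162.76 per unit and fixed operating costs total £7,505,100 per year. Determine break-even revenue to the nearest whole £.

Contribution margin per unit = £331.65 − £162.76 = £168.89, a CM ratio of £168.89 ÷ £331.65 = 0.5092.
Break-even revenue = fixed costs × price ÷ CM = £7,505,100 × £331.65 ÷ £168.89 = £14,737,796.

£14,737,796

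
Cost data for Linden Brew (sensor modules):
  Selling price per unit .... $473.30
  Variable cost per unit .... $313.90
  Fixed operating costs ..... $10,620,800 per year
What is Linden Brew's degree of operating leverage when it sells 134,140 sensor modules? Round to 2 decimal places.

1.99

At 134,140 units, contribution = 134,140 × $159.40 = $21,381,916.00.
Subtracting fixed costs: EBIT = $21,381,916.00 − $10,620,800 = $10,761,116.00.
Degree of operating leverage = $21,381,916.00 / $10,761,116.00 = 1.9870.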